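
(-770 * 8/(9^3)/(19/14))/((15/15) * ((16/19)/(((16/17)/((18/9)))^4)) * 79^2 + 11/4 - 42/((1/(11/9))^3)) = -4415488/75946483749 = -0.00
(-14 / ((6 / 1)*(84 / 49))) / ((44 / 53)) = -2597 / 1584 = -1.64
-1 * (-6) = 6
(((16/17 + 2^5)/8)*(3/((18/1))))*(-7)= -245/51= -4.80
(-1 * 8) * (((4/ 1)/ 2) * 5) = -80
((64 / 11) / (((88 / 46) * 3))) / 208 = 23 / 4719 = 0.00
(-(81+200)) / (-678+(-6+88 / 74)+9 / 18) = 20794 / 50491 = 0.41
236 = 236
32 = 32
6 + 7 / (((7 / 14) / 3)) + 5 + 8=61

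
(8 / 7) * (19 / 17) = 152 / 119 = 1.28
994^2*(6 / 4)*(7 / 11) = 10374378 / 11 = 943125.27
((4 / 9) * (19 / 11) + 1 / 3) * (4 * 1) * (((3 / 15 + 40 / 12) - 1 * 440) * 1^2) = -2854492 / 1485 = -1922.22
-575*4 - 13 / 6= -13813 / 6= -2302.17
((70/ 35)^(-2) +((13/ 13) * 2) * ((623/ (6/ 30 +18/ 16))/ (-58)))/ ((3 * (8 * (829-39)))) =-98143/ 116566080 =-0.00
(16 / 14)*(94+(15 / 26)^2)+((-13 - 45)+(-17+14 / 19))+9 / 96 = 24195719 / 719264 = 33.64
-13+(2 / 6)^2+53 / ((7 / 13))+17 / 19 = 86.43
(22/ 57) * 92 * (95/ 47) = 10120/ 141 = 71.77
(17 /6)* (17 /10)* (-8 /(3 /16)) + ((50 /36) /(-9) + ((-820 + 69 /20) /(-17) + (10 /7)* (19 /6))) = -5903281 /38556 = -153.11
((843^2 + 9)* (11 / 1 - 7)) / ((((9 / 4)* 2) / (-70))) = -44218720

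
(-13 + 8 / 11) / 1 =-135 / 11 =-12.27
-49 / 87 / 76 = -49 / 6612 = -0.01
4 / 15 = 0.27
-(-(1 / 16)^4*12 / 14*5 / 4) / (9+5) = 15 / 12845056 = 0.00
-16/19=-0.84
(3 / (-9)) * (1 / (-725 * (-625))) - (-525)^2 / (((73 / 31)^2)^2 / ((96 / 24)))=-1384091023739335741 / 38603858859375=-35853.70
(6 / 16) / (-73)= -0.01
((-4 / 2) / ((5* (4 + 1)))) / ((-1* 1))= 2 / 25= 0.08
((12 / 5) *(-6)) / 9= -8 / 5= -1.60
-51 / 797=-0.06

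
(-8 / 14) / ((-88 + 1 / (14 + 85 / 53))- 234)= 0.00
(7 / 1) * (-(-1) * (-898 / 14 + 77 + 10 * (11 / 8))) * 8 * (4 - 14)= -14900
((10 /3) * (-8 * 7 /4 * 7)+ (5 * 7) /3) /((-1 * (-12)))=-105 /4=-26.25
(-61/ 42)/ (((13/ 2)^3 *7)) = -244/ 322959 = -0.00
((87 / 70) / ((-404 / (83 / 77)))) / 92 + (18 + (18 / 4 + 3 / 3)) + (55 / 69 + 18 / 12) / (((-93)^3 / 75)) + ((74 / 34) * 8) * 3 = 207468709761579751 / 2739401723630880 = 75.74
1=1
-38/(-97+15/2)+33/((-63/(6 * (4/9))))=-10964/11277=-0.97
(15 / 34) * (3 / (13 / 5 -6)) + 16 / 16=353 / 578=0.61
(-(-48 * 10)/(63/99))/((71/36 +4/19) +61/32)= 5778432/31325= 184.47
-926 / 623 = -1.49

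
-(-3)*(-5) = -15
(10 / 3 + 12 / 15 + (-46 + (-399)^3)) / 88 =-952818613 / 1320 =-721832.28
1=1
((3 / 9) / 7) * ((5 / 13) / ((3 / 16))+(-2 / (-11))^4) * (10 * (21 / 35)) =2343808 / 3996993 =0.59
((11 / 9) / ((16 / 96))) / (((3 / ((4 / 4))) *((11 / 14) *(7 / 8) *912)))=2 / 513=0.00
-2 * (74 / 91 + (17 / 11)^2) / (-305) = 70506 / 3358355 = 0.02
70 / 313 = 0.22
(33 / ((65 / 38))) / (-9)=-418 / 195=-2.14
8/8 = 1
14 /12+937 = 5629 /6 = 938.17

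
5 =5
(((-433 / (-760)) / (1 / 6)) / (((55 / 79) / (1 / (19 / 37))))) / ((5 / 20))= 3796977 / 99275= 38.25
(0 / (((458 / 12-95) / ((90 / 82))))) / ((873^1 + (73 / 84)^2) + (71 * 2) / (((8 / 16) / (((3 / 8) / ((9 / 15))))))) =0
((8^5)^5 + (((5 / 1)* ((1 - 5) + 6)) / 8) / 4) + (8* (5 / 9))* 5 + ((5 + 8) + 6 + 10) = 37778931862957161709619.54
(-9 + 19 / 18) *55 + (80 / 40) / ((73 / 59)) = -572021 / 1314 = -435.33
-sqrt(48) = -4*sqrt(3) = -6.93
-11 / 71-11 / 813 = -9724 / 57723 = -0.17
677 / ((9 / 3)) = 225.67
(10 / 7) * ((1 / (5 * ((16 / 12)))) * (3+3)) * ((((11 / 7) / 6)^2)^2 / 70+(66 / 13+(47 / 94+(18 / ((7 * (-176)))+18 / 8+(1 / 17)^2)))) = 70356584506547 / 7001395521120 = 10.05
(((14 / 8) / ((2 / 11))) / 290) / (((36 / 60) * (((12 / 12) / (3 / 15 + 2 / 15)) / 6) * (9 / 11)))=0.14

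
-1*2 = -2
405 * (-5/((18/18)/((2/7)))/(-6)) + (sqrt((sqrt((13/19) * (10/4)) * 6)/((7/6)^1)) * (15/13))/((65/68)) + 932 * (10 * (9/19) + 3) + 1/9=612 * 38^(3/4) * 65^(1/4) * sqrt(7)/22477 + 8746810/1197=7310.41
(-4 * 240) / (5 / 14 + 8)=-4480 / 39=-114.87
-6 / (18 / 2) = -2 / 3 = -0.67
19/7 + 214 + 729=6620/7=945.71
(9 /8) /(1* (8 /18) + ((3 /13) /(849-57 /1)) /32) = 370656 /146435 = 2.53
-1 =-1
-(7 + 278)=-285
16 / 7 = 2.29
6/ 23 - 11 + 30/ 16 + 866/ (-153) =-408887/ 28152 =-14.52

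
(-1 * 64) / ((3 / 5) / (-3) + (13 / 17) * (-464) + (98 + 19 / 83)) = 225760 / 905843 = 0.25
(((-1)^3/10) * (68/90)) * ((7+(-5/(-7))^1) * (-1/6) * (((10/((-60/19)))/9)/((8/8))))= -323/9450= -0.03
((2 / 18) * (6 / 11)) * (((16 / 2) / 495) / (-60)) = -4 / 245025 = -0.00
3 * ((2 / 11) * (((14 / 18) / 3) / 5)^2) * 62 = 6076 / 66825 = 0.09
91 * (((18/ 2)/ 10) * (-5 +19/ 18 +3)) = -1547/ 20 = -77.35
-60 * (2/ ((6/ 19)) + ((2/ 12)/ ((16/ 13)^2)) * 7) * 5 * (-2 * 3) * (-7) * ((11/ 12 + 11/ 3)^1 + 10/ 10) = -127931475/ 256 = -499732.32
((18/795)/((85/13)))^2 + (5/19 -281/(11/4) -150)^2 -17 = 1406133310408520204/22162674675625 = 63446.01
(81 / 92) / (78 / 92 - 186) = -27 / 5678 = -0.00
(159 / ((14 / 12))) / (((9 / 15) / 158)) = 251220 / 7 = 35888.57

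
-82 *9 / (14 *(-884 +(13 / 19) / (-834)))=5847174 / 98055139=0.06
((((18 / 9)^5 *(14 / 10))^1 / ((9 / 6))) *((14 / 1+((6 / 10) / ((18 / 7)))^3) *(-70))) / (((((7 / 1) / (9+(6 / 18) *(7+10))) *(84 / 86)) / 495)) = -62992596128 / 2025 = -31107454.88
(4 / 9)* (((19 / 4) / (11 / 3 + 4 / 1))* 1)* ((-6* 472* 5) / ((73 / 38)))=-3407840 / 1679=-2029.68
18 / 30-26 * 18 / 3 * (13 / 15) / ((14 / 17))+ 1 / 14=-327 / 2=-163.50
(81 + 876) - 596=361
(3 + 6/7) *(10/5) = 7.71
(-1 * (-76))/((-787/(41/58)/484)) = -754072/22823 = -33.04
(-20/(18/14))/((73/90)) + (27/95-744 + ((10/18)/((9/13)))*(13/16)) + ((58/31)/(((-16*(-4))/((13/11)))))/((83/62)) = -3127305745171/4102912440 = -762.22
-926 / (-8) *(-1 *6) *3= -4167 / 2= -2083.50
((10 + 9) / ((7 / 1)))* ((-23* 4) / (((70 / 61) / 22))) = -1172908 / 245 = -4787.38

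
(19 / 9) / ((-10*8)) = -19 / 720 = -0.03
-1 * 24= -24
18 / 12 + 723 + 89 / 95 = 137833 / 190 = 725.44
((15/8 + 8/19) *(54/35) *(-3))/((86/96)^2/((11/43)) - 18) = 0.72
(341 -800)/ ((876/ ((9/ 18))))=-153/ 584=-0.26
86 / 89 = 0.97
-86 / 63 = -1.37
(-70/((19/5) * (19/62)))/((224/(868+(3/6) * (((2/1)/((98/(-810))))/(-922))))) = -30391554475/130474064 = -232.93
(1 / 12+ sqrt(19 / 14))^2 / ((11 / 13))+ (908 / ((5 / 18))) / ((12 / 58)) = 13 *sqrt(266) / 924+ 79636093 / 5040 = 15801.04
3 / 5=0.60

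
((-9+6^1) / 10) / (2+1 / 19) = -19 / 130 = -0.15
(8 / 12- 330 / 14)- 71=-1972 / 21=-93.90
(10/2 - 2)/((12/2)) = 1/2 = 0.50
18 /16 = 9 /8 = 1.12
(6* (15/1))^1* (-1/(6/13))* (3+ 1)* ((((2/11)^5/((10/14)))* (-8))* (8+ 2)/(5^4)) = 559104/20131375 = 0.03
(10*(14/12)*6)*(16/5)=224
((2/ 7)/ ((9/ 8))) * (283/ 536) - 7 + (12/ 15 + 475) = 9896854/ 21105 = 468.93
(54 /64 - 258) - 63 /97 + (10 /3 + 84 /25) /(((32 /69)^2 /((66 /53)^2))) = -182706793779 /871913600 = -209.55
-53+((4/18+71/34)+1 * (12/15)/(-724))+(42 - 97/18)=-649841/46155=-14.08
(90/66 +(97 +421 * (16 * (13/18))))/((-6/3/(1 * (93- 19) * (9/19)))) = -18180394/209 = -86987.53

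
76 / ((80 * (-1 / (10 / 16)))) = -19 / 32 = -0.59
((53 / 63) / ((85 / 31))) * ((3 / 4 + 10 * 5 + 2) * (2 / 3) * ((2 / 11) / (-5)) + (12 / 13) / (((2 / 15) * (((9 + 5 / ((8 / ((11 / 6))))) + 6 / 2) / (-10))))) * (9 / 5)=-14555062619 / 4026647625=-3.61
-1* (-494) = 494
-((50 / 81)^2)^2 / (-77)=6250000 / 3314597517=0.00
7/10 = 0.70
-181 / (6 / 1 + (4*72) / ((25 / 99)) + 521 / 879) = -3977475 / 25206923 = -0.16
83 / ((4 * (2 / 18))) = 747 / 4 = 186.75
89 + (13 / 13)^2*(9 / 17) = 1522 / 17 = 89.53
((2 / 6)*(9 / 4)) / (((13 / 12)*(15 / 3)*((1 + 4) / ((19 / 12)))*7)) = 0.01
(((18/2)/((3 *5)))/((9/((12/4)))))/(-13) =-1/65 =-0.02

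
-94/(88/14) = -329/22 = -14.95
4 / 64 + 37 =593 / 16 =37.06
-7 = -7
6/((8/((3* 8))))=18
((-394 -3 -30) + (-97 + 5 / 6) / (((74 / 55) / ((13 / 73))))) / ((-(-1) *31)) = -14252479 / 1004772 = -14.18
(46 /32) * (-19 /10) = -437 /160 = -2.73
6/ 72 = 1/ 12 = 0.08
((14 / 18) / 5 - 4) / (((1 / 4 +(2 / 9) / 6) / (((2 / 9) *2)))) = -2768 / 465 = -5.95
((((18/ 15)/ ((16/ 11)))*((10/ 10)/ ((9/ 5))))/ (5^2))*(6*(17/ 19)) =187/ 1900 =0.10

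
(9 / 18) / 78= 1 / 156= 0.01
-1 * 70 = -70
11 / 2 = 5.50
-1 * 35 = -35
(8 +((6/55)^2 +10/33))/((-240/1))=-37729/1089000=-0.03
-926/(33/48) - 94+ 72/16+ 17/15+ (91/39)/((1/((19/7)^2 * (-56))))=-791321/330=-2397.94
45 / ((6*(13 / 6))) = 45 / 13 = 3.46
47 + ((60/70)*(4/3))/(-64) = 2631/56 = 46.98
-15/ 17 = -0.88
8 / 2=4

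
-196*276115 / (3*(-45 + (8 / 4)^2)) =54118540 / 123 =439988.13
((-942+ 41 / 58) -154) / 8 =-136.91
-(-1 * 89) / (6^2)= 89 / 36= 2.47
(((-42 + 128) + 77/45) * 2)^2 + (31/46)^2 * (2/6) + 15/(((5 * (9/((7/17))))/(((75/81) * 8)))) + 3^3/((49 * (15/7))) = 15691952416009/509903100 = 30774.38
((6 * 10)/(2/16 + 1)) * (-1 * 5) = -800/3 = -266.67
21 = 21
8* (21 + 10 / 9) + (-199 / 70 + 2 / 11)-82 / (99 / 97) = 72291 / 770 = 93.88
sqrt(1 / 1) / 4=1 / 4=0.25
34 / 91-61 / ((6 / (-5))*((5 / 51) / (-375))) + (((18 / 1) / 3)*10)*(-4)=-35431237 / 182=-194677.13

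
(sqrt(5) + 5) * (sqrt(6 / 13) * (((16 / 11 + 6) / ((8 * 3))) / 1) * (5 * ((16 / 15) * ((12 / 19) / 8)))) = 82 * sqrt(78) * (sqrt(5) + 5) / 8151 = 0.64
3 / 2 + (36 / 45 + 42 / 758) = 2.36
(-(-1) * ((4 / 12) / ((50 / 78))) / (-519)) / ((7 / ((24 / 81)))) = -104 / 2452275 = -0.00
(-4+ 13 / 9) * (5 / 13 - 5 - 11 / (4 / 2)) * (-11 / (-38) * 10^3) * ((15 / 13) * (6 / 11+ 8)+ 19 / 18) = 21244844125 / 260091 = 81682.35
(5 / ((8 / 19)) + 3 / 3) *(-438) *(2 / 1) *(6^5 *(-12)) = 1052419392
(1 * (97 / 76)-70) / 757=-5223 / 57532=-0.09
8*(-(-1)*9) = 72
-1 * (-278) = 278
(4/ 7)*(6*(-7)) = -24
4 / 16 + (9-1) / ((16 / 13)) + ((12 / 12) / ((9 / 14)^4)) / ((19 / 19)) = 330811 / 26244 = 12.61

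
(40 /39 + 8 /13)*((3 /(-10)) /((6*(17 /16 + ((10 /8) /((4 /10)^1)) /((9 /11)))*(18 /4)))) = -512 /137085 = -0.00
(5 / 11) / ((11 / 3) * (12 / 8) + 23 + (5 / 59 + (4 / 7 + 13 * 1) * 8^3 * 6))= 4130 / 379068041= 0.00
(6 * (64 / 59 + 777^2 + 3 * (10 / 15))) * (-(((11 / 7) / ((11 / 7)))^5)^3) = -213721158 / 59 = -3622392.51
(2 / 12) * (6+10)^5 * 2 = 1048576 / 3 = 349525.33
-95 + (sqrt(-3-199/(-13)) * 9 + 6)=-89 + 36 * sqrt(130)/13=-57.43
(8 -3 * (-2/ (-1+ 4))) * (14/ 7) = 20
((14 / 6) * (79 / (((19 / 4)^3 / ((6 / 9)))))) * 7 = 495488 / 61731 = 8.03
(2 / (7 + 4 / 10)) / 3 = 10 / 111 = 0.09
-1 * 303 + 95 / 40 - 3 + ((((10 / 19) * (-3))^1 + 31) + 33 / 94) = -273.85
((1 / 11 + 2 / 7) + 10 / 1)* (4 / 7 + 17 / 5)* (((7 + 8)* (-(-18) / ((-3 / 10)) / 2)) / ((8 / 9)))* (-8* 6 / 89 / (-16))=-134939115 / 191884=-703.23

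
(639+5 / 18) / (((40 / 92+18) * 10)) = 264661 / 76320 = 3.47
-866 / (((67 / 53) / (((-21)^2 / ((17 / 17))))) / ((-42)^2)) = -35705155752 / 67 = -532912772.42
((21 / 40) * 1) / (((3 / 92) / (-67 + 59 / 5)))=-22218 / 25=-888.72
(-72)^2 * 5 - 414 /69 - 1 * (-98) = 26012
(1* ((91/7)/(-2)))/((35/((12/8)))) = -39/140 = -0.28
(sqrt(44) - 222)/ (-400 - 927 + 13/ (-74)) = 5476/ 32737 - 148 * sqrt(11)/ 98211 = 0.16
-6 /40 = -3 /20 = -0.15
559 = 559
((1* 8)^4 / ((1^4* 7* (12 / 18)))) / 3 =2048 / 7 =292.57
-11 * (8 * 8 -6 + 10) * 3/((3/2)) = -1496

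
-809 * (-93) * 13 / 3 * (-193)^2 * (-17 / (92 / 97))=-20025752363227 / 92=-217671221339.42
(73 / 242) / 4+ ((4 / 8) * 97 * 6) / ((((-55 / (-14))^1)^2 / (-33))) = -15055679 / 24200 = -622.14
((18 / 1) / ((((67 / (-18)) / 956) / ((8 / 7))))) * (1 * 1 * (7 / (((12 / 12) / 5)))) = -12389760 / 67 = -184921.79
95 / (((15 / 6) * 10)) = 3.80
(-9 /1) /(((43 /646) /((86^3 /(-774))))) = 111112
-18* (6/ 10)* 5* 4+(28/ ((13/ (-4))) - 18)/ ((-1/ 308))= 103760/ 13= 7981.54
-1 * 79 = -79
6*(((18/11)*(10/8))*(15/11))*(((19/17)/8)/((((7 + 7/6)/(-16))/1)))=-461700/100793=-4.58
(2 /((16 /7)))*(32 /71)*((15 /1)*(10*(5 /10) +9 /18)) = 2310 /71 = 32.54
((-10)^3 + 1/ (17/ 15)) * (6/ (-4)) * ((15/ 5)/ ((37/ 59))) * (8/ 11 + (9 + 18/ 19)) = 20121467085/ 262922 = 76530.18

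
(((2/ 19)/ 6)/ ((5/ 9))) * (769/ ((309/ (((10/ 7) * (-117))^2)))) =210536820/ 95893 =2195.54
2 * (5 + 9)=28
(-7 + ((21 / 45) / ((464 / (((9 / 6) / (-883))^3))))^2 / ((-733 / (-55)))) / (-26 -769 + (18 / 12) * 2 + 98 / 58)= 167552987407855493157314434421 / 18916979893599212057499953315840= 0.01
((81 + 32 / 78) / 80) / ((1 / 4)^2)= 635 / 39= 16.28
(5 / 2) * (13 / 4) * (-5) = -40.62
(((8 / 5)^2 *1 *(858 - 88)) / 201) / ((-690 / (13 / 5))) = -64064 / 1733625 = -0.04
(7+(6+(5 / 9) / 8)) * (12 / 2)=941 / 12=78.42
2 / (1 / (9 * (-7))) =-126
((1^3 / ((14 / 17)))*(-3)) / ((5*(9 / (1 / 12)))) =-17 / 2520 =-0.01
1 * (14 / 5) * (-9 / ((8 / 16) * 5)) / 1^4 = -252 / 25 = -10.08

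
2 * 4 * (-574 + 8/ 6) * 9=-41232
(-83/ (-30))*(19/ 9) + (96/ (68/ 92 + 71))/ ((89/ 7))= 7858519/ 1321650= 5.95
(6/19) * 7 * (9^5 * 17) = 42160986/19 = 2218999.26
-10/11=-0.91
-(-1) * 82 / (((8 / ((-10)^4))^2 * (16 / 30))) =240234375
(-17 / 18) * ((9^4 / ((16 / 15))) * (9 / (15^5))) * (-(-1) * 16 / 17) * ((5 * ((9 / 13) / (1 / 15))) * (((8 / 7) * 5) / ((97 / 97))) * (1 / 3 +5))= -46656 / 455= -102.54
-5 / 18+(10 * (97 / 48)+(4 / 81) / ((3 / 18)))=4369 / 216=20.23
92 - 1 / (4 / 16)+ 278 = 366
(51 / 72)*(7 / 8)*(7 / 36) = 833 / 6912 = 0.12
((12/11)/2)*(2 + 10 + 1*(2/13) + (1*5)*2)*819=108864/11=9896.73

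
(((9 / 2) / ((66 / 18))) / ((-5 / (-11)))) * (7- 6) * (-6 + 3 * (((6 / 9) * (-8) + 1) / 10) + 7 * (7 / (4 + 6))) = -162 / 25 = -6.48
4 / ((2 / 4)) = 8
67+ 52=119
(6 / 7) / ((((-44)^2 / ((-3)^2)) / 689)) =2.75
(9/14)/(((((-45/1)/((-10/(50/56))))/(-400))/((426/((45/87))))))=-263552/5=-52710.40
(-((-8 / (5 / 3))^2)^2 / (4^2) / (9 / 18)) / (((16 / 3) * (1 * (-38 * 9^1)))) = 432 / 11875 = 0.04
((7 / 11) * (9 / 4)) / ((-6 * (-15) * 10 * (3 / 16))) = 7 / 825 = 0.01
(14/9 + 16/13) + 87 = 10505/117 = 89.79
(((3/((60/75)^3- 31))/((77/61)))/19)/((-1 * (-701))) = -22875/3908420593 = -0.00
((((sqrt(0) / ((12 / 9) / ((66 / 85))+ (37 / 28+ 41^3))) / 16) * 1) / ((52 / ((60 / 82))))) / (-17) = 0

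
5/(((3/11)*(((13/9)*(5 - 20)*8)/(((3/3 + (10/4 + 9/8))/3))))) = -407/2496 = -0.16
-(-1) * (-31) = -31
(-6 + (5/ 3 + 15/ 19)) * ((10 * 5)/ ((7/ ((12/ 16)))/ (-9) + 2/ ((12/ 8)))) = -22725/ 38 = -598.03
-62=-62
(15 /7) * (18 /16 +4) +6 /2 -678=-37185 /56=-664.02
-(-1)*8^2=64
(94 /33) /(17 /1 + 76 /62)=2914 /18645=0.16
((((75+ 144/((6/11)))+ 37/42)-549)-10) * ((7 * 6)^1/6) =-9203/6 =-1533.83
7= 7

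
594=594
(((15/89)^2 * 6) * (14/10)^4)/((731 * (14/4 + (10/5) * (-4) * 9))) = -259308/19831609675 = -0.00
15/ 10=1.50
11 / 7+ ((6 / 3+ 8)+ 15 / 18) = 521 / 42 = 12.40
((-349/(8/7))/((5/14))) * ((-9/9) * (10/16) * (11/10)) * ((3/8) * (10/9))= 188111/768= 244.94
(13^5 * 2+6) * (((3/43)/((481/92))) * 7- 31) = -474695252672/20683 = -22950986.45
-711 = -711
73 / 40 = 1.82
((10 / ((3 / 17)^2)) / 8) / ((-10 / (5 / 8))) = -1445 / 576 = -2.51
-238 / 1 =-238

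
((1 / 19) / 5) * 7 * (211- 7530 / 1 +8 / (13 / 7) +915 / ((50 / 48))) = -2928513 / 6175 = -474.25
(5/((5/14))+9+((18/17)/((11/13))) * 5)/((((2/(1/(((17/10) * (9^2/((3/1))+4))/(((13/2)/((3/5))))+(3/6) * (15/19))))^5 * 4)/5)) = 245596135472866064453125/864764139074322809901034764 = 0.00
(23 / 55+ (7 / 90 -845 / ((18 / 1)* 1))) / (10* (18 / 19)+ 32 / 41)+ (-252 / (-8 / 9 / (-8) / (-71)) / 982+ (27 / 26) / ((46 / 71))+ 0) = 31163257901351 / 193497198180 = 161.05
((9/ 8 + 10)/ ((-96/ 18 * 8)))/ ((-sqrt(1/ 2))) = 267 * sqrt(2)/ 1024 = 0.37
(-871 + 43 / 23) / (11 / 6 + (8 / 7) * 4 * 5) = -839580 / 23851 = -35.20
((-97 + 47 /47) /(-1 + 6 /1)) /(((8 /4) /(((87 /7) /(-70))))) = 2088 /1225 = 1.70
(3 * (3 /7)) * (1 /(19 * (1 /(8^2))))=576 /133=4.33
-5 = -5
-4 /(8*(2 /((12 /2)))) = -3 /2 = -1.50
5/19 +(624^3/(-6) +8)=-769406819/19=-40495095.74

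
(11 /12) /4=11 /48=0.23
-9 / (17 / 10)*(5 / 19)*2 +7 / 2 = 461 / 646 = 0.71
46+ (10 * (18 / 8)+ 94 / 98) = 6807 / 98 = 69.46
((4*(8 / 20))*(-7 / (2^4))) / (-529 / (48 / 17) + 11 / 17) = 2856 / 761765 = 0.00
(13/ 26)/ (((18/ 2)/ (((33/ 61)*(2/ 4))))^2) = 121/ 267912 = 0.00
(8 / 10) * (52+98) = 120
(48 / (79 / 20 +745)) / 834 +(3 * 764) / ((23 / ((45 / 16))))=280.27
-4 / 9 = -0.44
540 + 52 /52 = 541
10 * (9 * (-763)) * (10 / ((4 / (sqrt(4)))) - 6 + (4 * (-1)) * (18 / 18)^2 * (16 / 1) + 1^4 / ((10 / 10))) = 4394880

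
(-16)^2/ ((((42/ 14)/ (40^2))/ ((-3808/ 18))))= -779878400/ 27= -28884385.19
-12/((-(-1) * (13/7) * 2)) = -42/13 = -3.23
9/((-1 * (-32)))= 9/32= 0.28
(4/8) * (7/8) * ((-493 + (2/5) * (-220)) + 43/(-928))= -3774477/14848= -254.21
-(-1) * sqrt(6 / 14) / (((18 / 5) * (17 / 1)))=0.01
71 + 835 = 906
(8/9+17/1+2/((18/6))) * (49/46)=8183/414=19.77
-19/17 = -1.12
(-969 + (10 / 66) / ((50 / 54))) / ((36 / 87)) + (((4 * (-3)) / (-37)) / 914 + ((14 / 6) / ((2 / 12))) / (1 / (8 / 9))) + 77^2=60265186841 / 16739910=3600.09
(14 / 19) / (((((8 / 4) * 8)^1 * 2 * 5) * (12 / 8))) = 7 / 2280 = 0.00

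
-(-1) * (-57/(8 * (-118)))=57/944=0.06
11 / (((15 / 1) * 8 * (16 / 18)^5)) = 216513 / 1310720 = 0.17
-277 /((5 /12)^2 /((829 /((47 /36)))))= -1190417472 /1175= -1013121.25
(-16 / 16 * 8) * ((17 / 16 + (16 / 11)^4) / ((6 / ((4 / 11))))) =-432491 / 161051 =-2.69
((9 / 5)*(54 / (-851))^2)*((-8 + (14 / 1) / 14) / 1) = -0.05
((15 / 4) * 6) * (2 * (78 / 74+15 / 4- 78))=-487485 / 148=-3293.82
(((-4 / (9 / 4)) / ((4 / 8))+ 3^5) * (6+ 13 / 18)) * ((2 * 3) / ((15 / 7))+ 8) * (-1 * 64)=-3337664 / 3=-1112554.67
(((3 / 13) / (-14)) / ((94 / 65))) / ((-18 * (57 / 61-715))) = -305 / 343933968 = -0.00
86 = 86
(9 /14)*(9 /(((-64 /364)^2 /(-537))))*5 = -257284755 /512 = -502509.29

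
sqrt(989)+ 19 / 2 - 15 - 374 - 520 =-868.05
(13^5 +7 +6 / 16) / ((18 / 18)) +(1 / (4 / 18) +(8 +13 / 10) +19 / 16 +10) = 29706029 / 80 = 371325.36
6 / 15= 0.40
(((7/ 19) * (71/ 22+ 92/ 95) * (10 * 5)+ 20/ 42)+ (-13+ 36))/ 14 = 7.20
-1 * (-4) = 4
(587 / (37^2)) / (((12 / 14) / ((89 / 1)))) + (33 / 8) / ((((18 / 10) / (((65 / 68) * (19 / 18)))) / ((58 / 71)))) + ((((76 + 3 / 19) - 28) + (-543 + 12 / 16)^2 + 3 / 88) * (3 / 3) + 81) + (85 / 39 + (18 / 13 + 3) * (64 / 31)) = 35379426091542507317 / 120247427181024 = 294221.90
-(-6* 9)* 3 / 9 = 18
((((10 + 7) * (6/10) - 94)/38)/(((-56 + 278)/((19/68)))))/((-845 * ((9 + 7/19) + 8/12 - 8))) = 7961/4932366400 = 0.00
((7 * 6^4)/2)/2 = 2268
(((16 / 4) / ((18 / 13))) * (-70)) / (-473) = 1820 / 4257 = 0.43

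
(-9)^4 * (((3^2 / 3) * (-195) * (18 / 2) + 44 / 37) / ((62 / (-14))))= 8944788447 / 1147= 7798420.62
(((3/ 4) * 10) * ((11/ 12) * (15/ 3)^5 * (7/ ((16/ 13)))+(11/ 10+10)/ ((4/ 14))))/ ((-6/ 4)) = -15677921/ 192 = -81655.84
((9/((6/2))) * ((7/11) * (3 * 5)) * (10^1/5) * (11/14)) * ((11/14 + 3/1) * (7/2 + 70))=12521.25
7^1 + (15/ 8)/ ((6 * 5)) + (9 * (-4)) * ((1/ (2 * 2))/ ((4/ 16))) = -28.94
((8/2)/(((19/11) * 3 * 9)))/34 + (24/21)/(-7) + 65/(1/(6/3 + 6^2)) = 1055433940/427329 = 2469.84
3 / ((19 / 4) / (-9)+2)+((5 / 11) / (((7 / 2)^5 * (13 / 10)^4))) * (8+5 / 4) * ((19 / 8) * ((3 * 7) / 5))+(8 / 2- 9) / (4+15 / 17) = 3456308172089 / 3318273787829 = 1.04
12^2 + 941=1085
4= 4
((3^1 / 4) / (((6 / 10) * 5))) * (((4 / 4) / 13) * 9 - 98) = -1265 / 52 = -24.33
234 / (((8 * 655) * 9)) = 13 / 2620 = 0.00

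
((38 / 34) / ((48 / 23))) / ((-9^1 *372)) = -437 / 2731968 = -0.00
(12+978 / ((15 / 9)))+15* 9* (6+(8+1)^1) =13119 / 5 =2623.80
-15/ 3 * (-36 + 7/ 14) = 177.50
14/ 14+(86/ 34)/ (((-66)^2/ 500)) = 23888/ 18513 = 1.29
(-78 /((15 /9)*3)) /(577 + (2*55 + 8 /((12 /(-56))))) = -234 /9745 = -0.02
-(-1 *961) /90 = 10.68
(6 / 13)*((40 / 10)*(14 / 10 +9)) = 96 / 5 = 19.20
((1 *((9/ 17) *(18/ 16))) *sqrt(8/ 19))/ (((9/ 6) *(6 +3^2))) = 0.02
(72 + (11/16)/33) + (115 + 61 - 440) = -9215/48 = -191.98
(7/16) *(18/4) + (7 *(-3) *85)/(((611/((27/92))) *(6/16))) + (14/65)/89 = -63071057/200114720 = -0.32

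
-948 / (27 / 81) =-2844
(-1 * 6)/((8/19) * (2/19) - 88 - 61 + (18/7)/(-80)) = 606480/15059689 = 0.04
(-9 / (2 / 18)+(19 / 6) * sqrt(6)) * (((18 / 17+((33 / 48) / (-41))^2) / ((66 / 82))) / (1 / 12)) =-627596505 / 490688+147213995 * sqrt(6) / 2944128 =-1156.53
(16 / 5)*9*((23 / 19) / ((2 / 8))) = 13248 / 95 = 139.45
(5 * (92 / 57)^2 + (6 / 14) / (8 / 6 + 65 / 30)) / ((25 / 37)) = 77447438 / 3980025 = 19.46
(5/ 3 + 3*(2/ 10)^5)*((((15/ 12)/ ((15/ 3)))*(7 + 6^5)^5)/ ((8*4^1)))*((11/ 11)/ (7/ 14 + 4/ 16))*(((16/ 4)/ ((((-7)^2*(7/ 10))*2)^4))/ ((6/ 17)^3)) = 1096786328561738876717682703/ 538149246374880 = 2038070917965.58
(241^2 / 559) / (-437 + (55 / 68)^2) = -268566544 / 1127873617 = -0.24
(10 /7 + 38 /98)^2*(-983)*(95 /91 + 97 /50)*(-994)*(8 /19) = 60046221621448 /14826175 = 4050014.36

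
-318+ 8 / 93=-317.91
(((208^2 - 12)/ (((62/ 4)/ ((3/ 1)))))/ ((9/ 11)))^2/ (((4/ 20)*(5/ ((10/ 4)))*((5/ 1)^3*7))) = 452717991968/ 1513575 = 299105.09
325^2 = 105625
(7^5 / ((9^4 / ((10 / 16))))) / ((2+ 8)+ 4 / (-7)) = 588245 / 3464208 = 0.17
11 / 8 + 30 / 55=169 / 88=1.92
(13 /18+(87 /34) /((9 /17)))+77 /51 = 1081 /153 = 7.07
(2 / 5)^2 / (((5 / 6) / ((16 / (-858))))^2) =1024 / 12780625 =0.00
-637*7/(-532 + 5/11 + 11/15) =105105/12512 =8.40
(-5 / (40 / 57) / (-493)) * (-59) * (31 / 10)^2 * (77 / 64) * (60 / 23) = -746555733 / 29027840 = -25.72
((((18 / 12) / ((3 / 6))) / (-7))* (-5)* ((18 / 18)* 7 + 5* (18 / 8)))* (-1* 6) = -3285 / 14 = -234.64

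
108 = 108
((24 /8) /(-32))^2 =9 /1024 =0.01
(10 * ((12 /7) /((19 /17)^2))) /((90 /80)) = 12.20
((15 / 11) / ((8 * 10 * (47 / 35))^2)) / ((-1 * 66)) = -245 / 136851968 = -0.00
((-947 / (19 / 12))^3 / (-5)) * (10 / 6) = 489184198848 / 6859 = 71320046.49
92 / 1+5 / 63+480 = 36041 / 63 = 572.08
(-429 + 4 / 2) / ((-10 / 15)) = 1281 / 2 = 640.50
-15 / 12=-1.25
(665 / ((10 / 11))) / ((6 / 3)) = 1463 / 4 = 365.75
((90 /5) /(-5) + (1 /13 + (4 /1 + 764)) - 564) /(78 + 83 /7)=91217 /40885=2.23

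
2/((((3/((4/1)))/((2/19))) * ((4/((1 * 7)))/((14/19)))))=392/1083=0.36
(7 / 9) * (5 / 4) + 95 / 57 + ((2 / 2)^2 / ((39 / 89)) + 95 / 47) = 152701 / 21996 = 6.94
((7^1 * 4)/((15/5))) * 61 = 1708/3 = 569.33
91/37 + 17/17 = 128/37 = 3.46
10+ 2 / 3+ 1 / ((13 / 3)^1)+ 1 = 464 / 39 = 11.90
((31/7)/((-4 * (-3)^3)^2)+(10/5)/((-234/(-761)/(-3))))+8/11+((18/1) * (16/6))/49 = -1455243481/81729648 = -17.81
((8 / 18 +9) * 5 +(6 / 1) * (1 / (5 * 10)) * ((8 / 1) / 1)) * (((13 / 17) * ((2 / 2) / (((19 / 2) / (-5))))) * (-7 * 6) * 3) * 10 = 7892248 / 323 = 24434.20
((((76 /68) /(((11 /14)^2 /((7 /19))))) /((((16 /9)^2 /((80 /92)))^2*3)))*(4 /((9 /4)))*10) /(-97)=-10418625 /3377626912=-0.00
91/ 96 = 0.95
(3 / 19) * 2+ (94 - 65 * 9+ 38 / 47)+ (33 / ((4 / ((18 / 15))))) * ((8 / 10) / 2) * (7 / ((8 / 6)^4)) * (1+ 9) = -229846991 / 571520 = -402.17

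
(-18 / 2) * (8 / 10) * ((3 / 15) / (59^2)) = -36 / 87025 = -0.00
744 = 744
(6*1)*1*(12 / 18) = 4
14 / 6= 7 / 3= 2.33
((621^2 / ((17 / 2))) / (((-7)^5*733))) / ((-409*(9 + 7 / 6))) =4627692 / 5225119641623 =0.00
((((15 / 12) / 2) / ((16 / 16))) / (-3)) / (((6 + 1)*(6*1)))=-5 / 1008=-0.00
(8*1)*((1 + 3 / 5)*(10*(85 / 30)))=1088 / 3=362.67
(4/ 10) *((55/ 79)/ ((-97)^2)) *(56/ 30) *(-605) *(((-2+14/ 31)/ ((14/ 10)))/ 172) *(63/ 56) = 239580/ 990833563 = 0.00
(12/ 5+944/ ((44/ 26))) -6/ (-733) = 560.23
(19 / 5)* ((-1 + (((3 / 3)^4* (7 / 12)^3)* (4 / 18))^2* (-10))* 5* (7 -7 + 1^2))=-585605327 / 30233088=-19.37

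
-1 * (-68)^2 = -4624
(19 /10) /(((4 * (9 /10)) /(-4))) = -19 /9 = -2.11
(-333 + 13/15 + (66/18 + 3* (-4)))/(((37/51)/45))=-21118.14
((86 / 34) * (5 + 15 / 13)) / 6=1720 / 663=2.59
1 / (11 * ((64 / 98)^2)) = 2401 / 11264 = 0.21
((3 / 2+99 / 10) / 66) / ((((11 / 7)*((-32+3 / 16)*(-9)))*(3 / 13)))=13832 / 8314515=0.00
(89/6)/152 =89/912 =0.10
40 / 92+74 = 1712 / 23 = 74.43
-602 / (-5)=602 / 5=120.40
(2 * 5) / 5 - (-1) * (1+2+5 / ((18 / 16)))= 85 / 9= 9.44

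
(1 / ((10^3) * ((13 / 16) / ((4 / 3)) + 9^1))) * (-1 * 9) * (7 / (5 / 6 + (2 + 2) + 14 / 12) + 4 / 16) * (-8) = 272 / 25625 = 0.01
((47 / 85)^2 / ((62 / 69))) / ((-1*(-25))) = 152421 / 11198750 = 0.01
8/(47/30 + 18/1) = 0.41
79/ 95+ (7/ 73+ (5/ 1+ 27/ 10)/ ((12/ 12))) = 119663/ 13870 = 8.63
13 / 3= 4.33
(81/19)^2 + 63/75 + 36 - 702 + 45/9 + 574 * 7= 30468531/9025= 3376.01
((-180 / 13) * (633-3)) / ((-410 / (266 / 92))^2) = -10029663 / 23120474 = -0.43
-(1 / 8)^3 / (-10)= 1 / 5120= 0.00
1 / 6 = 0.17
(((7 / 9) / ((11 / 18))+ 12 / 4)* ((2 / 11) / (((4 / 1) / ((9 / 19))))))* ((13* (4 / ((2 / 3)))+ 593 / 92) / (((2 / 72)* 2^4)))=29576583 / 1692064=17.48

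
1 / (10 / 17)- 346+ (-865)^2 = 7478807 / 10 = 747880.70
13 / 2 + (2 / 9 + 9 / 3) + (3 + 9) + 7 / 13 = 5209 / 234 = 22.26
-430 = -430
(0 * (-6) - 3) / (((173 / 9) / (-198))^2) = -9526572 / 29929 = -318.31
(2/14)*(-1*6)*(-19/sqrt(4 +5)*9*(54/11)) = 18468/77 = 239.84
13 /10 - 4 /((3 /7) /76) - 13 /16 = -170123 /240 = -708.85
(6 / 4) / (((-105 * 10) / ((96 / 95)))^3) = -6144 / 4594994140625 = -0.00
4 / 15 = 0.27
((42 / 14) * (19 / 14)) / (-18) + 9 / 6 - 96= -7957 / 84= -94.73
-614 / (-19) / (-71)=-0.46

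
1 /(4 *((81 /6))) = 1 /54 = 0.02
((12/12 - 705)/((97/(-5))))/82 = 1760/3977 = 0.44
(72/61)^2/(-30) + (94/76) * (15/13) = 12689709/9190870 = 1.38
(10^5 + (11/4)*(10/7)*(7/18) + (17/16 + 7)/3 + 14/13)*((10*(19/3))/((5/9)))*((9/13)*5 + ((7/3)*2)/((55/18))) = 4229259009037/74360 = 56875457.36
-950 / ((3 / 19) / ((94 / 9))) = -1696700 / 27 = -62840.74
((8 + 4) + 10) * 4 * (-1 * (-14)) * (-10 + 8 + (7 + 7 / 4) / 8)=-2233 / 2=-1116.50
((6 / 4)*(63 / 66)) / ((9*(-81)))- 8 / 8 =-3571 / 3564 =-1.00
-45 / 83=-0.54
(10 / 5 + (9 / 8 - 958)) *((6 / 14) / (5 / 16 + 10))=-15278 / 385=-39.68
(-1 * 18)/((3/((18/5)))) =-108/5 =-21.60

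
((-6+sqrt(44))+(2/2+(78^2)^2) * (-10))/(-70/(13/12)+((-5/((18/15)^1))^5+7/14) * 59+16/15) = 187088907133440/37468381459 - 1010880 * sqrt(11)/37468381459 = 4993.25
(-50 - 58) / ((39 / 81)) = -224.31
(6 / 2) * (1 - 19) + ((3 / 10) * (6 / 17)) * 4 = -4554 / 85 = -53.58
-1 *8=-8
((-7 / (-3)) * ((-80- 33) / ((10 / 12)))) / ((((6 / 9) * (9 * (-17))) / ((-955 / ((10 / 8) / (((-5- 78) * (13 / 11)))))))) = 652065596 / 2805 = 232465.45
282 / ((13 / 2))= 564 / 13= 43.38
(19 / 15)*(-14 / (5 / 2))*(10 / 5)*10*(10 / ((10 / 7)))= -14896 / 15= -993.07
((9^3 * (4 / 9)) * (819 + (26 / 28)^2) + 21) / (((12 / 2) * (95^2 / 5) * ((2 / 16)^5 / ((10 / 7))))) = 142182121472 / 123823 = 1148269.07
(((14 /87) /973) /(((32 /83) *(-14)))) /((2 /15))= -415 /1805888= -0.00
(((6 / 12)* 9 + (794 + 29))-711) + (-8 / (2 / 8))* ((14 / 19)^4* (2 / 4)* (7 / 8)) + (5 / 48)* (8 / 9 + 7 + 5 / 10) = 12751302995 / 112597344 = 113.25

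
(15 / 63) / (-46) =-5 / 966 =-0.01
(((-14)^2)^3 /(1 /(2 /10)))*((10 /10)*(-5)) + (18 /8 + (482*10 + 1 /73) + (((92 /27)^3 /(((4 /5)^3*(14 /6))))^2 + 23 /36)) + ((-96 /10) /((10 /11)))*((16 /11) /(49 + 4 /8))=-318579904025781978784 /42343983279675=-7523616.80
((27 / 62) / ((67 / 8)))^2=11664 / 4313929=0.00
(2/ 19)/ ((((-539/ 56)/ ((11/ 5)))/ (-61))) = 976/ 665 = 1.47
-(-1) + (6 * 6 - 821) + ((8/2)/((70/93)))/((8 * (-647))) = -784.00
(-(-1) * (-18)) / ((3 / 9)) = -54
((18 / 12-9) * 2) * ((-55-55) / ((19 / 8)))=13200 / 19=694.74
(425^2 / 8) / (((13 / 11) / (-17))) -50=-33782075 / 104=-324827.64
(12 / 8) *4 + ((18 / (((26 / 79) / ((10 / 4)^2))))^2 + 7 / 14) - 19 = 315916825 / 2704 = 116833.15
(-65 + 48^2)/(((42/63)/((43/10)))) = 288831/20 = 14441.55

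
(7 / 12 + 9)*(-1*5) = -575 / 12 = -47.92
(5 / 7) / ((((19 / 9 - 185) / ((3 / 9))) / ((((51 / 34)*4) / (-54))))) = 5 / 34566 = 0.00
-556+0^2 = -556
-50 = -50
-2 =-2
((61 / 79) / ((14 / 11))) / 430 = 671 / 475580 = 0.00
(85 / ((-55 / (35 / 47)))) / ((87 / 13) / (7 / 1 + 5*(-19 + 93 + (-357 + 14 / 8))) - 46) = 1492855 / 59675242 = 0.03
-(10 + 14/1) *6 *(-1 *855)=123120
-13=-13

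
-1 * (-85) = 85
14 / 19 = 0.74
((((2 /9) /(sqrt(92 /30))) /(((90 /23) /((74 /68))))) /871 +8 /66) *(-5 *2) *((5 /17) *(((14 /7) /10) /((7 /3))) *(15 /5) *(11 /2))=-60 /119 - 407 *sqrt(690) /63433188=-0.50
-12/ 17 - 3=-63/ 17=-3.71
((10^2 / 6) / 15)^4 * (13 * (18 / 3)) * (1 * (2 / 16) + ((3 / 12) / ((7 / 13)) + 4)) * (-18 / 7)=-16705000 / 11907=-1402.96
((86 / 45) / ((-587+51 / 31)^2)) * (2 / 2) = 961 / 172296270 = 0.00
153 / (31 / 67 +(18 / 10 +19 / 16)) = 820080 / 18493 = 44.35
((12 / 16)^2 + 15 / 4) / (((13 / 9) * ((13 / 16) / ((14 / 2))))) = 4347 / 169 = 25.72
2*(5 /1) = 10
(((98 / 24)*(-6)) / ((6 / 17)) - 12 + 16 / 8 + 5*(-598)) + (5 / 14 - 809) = -325757 / 84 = -3878.06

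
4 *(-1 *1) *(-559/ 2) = 1118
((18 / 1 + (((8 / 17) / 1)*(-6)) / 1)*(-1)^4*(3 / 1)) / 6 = 129 / 17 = 7.59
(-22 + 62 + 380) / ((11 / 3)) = 1260 / 11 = 114.55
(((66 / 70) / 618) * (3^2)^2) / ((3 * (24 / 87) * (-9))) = -957 / 57680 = -0.02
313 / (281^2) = 313 / 78961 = 0.00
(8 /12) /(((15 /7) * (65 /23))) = 322 /2925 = 0.11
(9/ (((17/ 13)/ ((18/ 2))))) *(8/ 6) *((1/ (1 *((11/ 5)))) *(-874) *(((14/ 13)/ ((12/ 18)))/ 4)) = -2477790/ 187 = -13250.21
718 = 718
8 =8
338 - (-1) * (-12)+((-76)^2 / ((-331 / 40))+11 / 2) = -366.51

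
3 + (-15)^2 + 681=909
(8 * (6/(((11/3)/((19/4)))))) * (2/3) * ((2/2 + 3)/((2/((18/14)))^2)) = 36936/539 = 68.53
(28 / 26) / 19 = 14 / 247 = 0.06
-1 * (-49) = 49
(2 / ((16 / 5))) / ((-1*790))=-1 / 1264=-0.00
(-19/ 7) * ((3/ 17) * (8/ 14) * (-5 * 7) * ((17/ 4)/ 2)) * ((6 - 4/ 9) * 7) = 2375/ 3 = 791.67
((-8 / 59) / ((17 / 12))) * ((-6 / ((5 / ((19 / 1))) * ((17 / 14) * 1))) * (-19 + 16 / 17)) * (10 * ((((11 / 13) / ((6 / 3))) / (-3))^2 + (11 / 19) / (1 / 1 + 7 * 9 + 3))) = -30389541952 / 3282164041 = -9.26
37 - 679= -642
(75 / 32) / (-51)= -25 / 544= -0.05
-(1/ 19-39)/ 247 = 740/ 4693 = 0.16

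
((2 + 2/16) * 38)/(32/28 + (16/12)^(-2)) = 9044/191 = 47.35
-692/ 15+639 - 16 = 8653/ 15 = 576.87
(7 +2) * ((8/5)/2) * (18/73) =648/365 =1.78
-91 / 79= -1.15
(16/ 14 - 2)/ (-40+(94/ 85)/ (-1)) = 255/ 12229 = 0.02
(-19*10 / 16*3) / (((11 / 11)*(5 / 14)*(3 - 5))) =399 / 8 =49.88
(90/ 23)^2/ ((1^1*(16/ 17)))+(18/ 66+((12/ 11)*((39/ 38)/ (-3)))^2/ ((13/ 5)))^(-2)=11030761184101/ 429861187044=25.66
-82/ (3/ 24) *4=-2624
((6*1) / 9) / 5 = 2 / 15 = 0.13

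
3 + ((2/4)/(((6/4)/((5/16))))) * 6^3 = 25.50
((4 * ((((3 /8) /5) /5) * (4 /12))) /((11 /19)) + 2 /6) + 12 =20407 /1650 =12.37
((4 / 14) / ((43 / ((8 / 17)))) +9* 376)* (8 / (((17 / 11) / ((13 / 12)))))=4952359984 / 260967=18976.96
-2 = -2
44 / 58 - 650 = -18828 / 29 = -649.24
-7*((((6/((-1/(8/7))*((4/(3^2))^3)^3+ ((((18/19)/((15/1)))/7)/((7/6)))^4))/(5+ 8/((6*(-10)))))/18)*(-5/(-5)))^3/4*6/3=5267348238674283504709144433920162758507082394403952302425099578857421875/972010268633815192978381826801997906664133579763542339114273603584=5419025.30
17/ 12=1.42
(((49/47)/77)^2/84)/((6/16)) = 14/2405601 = 0.00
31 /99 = 0.31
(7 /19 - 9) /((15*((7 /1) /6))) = -328 /665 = -0.49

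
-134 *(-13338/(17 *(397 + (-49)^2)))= 893646/23783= 37.57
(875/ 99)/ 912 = 875/ 90288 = 0.01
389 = 389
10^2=100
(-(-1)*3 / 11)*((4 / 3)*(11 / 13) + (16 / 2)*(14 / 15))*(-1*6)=-10056 / 715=-14.06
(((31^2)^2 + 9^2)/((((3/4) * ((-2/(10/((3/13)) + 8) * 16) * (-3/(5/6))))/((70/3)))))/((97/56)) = 174237517300/23571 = 7392029.07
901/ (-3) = -901/ 3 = -300.33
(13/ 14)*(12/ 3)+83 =607/ 7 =86.71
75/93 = 25/31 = 0.81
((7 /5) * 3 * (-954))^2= 401361156 /25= 16054446.24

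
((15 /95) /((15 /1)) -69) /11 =-6554 /1045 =-6.27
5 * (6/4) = 15/2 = 7.50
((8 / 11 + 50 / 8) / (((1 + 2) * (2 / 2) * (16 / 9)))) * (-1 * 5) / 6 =-1535 / 1408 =-1.09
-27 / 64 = -0.42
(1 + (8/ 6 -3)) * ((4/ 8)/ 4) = -1/ 12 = -0.08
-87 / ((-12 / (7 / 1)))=203 / 4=50.75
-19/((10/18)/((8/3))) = -456/5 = -91.20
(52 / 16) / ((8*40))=13 / 1280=0.01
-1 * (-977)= 977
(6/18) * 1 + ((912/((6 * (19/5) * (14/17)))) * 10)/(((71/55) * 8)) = 70622/1491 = 47.37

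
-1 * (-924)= 924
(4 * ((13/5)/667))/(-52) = -0.00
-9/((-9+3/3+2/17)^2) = -2601/17956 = -0.14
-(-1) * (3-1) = 2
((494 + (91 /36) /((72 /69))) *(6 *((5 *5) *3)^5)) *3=339273720703125 /16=21204607543945.31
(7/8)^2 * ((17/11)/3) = 833/2112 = 0.39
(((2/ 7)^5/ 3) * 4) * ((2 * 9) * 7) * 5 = 3840/ 2401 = 1.60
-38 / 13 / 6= -19 / 39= -0.49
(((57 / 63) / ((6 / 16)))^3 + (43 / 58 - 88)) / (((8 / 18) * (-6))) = 1061803003 / 38673936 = 27.46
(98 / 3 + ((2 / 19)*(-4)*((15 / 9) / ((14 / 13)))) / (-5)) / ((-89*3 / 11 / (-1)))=15994 / 11837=1.35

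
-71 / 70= -1.01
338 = 338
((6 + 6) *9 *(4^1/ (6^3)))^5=32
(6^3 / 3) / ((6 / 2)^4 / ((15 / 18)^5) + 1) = 225000 / 632981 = 0.36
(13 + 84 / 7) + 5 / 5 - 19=7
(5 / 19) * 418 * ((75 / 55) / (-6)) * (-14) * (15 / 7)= 750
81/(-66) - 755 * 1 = -16637/22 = -756.23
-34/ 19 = -1.79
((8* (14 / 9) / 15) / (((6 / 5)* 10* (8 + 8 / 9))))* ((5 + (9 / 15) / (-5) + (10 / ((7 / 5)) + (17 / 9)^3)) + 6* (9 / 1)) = 9282641 / 16402500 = 0.57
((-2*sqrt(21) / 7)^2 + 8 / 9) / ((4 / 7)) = 41 / 9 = 4.56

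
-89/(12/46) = -2047/6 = -341.17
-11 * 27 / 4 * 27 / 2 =-8019 / 8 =-1002.38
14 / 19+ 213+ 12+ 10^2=6189 / 19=325.74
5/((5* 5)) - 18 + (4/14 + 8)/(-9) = -5897/315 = -18.72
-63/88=-0.72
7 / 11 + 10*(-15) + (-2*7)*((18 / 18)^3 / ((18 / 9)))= -1720 / 11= -156.36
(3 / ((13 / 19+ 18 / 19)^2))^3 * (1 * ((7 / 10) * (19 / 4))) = 168941758671 / 35500147240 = 4.76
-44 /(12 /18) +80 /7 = -54.57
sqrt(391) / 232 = 0.09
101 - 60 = 41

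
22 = 22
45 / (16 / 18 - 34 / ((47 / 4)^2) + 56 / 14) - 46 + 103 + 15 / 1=1508049 / 18460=81.69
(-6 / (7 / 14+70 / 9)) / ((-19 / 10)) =1080 / 2831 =0.38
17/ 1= 17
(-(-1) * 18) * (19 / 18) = 19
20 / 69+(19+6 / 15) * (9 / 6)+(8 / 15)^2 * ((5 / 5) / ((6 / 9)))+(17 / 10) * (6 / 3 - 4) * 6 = 10829 / 1150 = 9.42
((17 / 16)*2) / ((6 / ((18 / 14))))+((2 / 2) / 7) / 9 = 0.47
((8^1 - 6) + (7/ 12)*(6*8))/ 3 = 10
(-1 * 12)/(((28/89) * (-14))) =267/98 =2.72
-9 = -9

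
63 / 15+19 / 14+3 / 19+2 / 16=31069 / 5320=5.84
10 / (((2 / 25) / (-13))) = -1625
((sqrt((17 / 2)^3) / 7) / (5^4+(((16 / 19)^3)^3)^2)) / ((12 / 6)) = 1770164955064491106058297 *sqrt(34) / 3644721712949934153781401976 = 0.00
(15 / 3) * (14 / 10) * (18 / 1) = 126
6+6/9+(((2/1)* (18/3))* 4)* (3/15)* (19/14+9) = 2228/21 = 106.10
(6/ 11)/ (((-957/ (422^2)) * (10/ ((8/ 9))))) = -9.02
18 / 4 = 4.50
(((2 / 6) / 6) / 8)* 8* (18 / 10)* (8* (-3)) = -12 / 5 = -2.40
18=18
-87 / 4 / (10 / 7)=-609 / 40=-15.22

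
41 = 41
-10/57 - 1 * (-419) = 23873/57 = 418.82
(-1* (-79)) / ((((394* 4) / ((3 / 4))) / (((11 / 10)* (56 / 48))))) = 6083 / 126080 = 0.05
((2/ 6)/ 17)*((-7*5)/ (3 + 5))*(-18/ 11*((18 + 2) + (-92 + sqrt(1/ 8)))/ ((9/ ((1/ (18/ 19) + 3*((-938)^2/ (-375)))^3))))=27793112544675546715591/ 71001562500 -27793112544675546715591*sqrt(2)/ 20448450000000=389521504865.42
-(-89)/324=0.27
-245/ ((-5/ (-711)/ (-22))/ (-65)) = -49819770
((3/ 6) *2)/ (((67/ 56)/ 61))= 3416/ 67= 50.99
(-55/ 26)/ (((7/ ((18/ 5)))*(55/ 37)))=-333/ 455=-0.73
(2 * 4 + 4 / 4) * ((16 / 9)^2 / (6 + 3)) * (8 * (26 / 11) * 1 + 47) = 185600 / 891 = 208.31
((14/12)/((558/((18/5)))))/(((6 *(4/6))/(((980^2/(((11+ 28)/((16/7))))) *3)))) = 384160/1209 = 317.75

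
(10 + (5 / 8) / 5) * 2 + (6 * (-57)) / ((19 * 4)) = 15.75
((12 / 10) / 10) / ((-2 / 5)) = -3 / 10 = -0.30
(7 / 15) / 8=7 / 120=0.06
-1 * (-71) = 71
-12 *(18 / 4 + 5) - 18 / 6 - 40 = -157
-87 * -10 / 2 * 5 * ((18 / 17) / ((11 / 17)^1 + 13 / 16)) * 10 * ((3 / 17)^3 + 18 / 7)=555134472000 / 13653227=40659.58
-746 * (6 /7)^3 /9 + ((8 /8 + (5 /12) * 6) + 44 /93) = -3076667 /63798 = -48.23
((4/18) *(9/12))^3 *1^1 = 1/216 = 0.00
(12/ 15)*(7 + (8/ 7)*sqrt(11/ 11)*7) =12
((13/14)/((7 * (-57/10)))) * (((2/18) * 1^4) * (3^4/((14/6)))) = -585/6517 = -0.09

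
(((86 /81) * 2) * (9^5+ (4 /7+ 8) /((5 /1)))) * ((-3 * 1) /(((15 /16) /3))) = -75836864 /63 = -1203759.75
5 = 5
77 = 77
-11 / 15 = -0.73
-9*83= -747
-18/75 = -6/25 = -0.24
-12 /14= -6 /7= -0.86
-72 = -72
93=93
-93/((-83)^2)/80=-93/551120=-0.00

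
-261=-261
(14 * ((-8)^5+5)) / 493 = -930.39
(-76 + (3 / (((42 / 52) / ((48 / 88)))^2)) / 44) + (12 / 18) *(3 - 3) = -4954616 / 65219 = -75.97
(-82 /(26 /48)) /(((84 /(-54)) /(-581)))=-735048 /13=-56542.15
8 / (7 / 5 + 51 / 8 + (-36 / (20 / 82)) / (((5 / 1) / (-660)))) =320 / 779639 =0.00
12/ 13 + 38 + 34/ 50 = 39.60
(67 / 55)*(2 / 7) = 134 / 385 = 0.35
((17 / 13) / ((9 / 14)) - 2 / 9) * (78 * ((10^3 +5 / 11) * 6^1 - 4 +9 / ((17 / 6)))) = 475878944 / 561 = 848269.06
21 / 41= 0.51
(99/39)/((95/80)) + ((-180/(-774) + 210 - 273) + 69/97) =-61730204/1030237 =-59.92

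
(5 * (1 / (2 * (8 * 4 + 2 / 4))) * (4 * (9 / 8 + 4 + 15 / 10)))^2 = 4.16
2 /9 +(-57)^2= 29243 /9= 3249.22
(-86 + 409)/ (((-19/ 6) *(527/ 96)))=-576/ 31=-18.58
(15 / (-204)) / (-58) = 5 / 3944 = 0.00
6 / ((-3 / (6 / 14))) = -0.86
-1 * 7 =-7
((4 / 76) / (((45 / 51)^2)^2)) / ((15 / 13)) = 1085773 / 14428125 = 0.08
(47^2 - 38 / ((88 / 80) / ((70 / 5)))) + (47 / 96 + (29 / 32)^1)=911729 / 528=1726.76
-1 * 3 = -3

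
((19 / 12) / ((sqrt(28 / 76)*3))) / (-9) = -19*sqrt(133) / 2268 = -0.10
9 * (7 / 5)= 63 / 5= 12.60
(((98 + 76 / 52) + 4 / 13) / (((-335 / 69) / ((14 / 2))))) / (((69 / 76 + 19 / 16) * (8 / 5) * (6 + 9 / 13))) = -1133578 / 176813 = -6.41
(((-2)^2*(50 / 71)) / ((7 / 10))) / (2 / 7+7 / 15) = 30000 / 5609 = 5.35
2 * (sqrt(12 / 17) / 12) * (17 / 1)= sqrt(51) / 3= 2.38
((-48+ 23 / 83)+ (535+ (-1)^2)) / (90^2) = 1501 / 24900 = 0.06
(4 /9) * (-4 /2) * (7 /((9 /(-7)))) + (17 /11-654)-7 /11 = -577592 /891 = -648.25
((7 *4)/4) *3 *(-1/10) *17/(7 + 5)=-119/40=-2.98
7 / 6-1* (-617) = 3709 / 6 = 618.17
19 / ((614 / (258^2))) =632358 / 307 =2059.80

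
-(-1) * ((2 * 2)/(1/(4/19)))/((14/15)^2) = 900/931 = 0.97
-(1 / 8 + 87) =-697 / 8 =-87.12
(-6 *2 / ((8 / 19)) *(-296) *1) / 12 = 703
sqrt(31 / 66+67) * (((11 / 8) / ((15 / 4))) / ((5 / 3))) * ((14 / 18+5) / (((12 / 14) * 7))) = 13 * sqrt(293898) / 4050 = 1.74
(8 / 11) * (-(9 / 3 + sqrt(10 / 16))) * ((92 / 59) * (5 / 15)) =-736 / 649 -184 * sqrt(10) / 1947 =-1.43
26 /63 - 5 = -289 /63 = -4.59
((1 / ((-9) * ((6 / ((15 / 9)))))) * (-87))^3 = 3048625 / 157464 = 19.36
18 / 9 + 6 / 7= 20 / 7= 2.86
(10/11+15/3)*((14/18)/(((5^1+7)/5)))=2275/1188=1.91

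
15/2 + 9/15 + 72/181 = 15381/1810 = 8.50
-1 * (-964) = 964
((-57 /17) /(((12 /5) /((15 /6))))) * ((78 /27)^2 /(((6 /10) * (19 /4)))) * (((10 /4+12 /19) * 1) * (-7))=1035125 /4617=224.20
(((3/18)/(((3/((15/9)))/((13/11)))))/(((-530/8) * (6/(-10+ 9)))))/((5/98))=1274/236115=0.01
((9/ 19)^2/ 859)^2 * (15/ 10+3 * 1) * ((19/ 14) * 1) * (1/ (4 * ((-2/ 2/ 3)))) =-177147/ 566846087248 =-0.00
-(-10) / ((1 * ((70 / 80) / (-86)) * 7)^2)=4733440 / 2401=1971.45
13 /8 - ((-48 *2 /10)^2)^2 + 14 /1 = -42389203 /5000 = -8477.84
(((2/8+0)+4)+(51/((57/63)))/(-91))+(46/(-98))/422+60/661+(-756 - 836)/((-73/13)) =287.23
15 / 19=0.79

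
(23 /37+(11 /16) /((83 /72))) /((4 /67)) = 501227 /24568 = 20.40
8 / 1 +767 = 775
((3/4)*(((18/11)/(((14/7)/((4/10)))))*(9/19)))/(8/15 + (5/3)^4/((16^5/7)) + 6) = 10319560704/579881779939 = 0.02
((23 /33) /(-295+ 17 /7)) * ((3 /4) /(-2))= 161 /180224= 0.00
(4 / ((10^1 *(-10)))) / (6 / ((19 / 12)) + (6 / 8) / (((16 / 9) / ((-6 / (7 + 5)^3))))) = -38912 / 3684975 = -0.01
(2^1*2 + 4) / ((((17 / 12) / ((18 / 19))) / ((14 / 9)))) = 8.32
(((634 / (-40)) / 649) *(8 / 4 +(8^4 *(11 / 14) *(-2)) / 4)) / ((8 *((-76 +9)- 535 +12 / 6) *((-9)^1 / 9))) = 4755 / 581504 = 0.01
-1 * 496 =-496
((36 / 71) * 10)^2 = 129600 / 5041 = 25.71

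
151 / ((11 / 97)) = 14647 / 11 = 1331.55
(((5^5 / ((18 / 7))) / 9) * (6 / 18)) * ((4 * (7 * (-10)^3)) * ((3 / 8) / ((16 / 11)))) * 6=-210546875 / 108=-1949508.10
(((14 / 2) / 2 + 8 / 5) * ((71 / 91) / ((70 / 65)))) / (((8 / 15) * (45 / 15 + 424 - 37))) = 3621 / 203840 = 0.02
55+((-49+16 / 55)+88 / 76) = 7784 / 1045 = 7.45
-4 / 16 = -1 / 4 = -0.25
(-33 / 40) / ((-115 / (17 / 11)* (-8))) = -0.00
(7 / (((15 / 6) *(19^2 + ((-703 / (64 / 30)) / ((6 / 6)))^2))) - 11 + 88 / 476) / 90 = -717929937731 / 5974396195950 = -0.12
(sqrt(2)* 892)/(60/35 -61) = -21.28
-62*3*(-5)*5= 4650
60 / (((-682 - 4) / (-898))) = 78.54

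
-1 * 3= -3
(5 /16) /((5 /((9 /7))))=9 /112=0.08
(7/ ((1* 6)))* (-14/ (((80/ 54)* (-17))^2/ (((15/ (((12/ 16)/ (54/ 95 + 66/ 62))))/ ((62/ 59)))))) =-3378385017/ 4221480800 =-0.80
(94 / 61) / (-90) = -47 / 2745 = -0.02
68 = 68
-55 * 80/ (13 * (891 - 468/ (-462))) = -67760/ 178581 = -0.38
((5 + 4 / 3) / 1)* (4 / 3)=76 / 9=8.44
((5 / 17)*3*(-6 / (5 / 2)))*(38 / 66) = -228 / 187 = -1.22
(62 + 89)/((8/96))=1812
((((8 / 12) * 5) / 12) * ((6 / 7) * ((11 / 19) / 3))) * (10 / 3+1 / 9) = 1705 / 10773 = 0.16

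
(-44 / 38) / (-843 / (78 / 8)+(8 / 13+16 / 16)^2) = 3718 / 269249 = 0.01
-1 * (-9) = 9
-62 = -62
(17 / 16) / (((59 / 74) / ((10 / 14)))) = 3145 / 3304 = 0.95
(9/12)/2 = 3/8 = 0.38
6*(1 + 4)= 30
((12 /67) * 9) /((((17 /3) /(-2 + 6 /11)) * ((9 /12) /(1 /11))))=-6912 /137819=-0.05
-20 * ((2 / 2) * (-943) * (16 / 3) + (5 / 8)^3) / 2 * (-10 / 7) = -193117025 / 2688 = -71844.13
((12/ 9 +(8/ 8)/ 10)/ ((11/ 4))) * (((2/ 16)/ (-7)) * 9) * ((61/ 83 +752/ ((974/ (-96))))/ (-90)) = -127549223/ 1867450200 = -0.07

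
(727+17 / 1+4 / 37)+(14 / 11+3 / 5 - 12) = 1493651 / 2035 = 733.98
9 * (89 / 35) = 801 / 35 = 22.89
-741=-741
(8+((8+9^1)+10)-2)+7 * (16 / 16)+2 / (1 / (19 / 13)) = 558 / 13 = 42.92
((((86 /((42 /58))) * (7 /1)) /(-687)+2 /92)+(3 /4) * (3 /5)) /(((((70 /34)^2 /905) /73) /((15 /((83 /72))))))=-16038008134026 /107104445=-149741.76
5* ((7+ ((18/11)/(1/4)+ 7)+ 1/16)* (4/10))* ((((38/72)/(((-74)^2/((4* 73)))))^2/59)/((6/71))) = 55044802397/8407276339968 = 0.01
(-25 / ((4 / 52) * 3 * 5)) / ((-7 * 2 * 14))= 65 / 588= 0.11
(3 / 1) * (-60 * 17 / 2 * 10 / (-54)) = 850 / 3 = 283.33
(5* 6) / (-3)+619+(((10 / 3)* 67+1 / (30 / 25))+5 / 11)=55019 / 66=833.62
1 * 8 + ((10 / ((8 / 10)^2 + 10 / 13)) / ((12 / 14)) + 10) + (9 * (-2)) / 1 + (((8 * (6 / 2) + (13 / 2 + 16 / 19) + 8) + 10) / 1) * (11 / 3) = 2469625 / 13053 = 189.20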